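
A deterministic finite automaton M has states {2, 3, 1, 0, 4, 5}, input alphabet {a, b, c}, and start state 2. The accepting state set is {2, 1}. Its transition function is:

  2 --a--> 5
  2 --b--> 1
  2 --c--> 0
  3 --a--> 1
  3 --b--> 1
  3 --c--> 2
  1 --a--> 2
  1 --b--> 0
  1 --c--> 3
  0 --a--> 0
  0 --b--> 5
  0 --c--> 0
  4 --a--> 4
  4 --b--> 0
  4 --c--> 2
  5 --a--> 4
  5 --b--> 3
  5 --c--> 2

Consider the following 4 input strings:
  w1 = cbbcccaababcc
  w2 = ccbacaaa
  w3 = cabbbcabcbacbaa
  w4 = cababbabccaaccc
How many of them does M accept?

w1: Trace: 2 -c-> 0 -b-> 5 -b-> 3 -c-> 2 -c-> 0 -c-> 0 -a-> 0 -a-> 0 -b-> 5 -a-> 4 -b-> 0 -c-> 0 -c-> 0  → end 0, rejected
w2: Trace: 2 -c-> 0 -c-> 0 -b-> 5 -a-> 4 -c-> 2 -a-> 5 -a-> 4 -a-> 4  → end 4, rejected
w3: Trace: 2 -c-> 0 -a-> 0 -b-> 5 -b-> 3 -b-> 1 -c-> 3 -a-> 1 -b-> 0 -c-> 0 -b-> 5 -a-> 4 -c-> 2 -b-> 1 -a-> 2 -a-> 5  → end 5, rejected
w4: Trace: 2 -c-> 0 -a-> 0 -b-> 5 -a-> 4 -b-> 0 -b-> 5 -a-> 4 -b-> 0 -c-> 0 -c-> 0 -a-> 0 -a-> 0 -c-> 0 -c-> 0 -c-> 0  → end 0, rejected

0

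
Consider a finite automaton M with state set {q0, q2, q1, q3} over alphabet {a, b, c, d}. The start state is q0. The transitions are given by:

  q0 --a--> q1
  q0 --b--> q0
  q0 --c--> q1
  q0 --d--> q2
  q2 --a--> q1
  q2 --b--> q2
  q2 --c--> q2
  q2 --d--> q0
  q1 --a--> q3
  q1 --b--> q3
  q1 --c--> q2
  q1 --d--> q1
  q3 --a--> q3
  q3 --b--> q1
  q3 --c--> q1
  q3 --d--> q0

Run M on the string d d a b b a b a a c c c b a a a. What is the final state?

q3

start at q0
read 'd': q0 → q2
read 'd': q2 → q0
read 'a': q0 → q1
read 'b': q1 → q3
read 'b': q3 → q1
read 'a': q1 → q3
read 'b': q3 → q1
read 'a': q1 → q3
read 'a': q3 → q3
read 'c': q3 → q1
read 'c': q1 → q2
read 'c': q2 → q2
read 'b': q2 → q2
read 'a': q2 → q1
read 'a': q1 → q3
read 'a': q3 → q3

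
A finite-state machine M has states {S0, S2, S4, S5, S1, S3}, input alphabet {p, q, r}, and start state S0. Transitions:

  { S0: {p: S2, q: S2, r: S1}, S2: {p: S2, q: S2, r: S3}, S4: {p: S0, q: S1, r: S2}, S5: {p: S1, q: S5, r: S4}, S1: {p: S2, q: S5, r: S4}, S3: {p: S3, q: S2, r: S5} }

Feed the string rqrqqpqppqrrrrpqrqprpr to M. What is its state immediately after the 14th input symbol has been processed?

S2

S0 → S1 → S5 → S4 → S1 → S5 → S1 → S5 → S1 → S2 → S2 → S3 → S5 → S4 → S2
After 14 symbols: S2.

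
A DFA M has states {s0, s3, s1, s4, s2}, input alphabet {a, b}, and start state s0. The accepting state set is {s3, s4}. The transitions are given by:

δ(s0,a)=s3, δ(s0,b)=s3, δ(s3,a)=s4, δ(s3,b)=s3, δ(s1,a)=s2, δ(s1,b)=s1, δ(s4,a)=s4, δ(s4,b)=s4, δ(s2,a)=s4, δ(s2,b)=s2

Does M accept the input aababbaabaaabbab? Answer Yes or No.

start at s0
read 'a': s0 → s3
read 'a': s3 → s4
read 'b': s4 → s4
read 'a': s4 → s4
read 'b': s4 → s4
read 'b': s4 → s4
read 'a': s4 → s4
read 'a': s4 → s4
read 'b': s4 → s4
read 'a': s4 → s4
read 'a': s4 → s4
read 'a': s4 → s4
read 'b': s4 → s4
read 'b': s4 → s4
read 'a': s4 → s4
read 'b': s4 → s4
End state s4 is accepting.

Yes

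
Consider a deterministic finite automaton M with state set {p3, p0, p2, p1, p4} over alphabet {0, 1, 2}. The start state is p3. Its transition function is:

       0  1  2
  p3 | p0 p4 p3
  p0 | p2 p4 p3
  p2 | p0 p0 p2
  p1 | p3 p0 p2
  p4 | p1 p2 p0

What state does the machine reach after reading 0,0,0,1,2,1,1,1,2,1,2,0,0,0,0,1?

Trace: p3 -0-> p0 -0-> p2 -0-> p0 -1-> p4 -2-> p0 -1-> p4 -1-> p2 -1-> p0 -2-> p3 -1-> p4 -2-> p0 -0-> p2 -0-> p0 -0-> p2 -0-> p0 -1-> p4

p4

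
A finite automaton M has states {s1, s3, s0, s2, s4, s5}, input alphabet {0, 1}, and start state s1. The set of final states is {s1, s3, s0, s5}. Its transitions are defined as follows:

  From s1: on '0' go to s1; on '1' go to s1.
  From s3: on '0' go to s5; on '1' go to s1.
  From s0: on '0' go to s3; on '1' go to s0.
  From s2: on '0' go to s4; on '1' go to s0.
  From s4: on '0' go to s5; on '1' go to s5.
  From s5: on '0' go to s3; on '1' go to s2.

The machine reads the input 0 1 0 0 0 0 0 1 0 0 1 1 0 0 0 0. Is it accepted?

Yes

start at s1
read '0': s1 → s1
read '1': s1 → s1
read '0': s1 → s1
read '0': s1 → s1
read '0': s1 → s1
read '0': s1 → s1
read '0': s1 → s1
read '1': s1 → s1
read '0': s1 → s1
read '0': s1 → s1
read '1': s1 → s1
read '1': s1 → s1
read '0': s1 → s1
read '0': s1 → s1
read '0': s1 → s1
read '0': s1 → s1
End state s1 is accepting.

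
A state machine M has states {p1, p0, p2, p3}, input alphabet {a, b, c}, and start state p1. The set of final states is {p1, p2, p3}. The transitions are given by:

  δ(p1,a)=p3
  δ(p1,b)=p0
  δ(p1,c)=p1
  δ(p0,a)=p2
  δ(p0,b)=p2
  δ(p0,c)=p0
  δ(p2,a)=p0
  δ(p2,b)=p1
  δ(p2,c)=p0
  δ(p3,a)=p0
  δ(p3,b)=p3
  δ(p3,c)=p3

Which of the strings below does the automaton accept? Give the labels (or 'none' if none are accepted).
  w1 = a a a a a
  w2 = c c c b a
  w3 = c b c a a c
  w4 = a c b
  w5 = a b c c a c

w1: Trace: p1 -a-> p3 -a-> p0 -a-> p2 -a-> p0 -a-> p2  → end p2, accepted
w2: Trace: p1 -c-> p1 -c-> p1 -c-> p1 -b-> p0 -a-> p2  → end p2, accepted
w3: Trace: p1 -c-> p1 -b-> p0 -c-> p0 -a-> p2 -a-> p0 -c-> p0  → end p0, rejected
w4: Trace: p1 -a-> p3 -c-> p3 -b-> p3  → end p3, accepted
w5: Trace: p1 -a-> p3 -b-> p3 -c-> p3 -c-> p3 -a-> p0 -c-> p0  → end p0, rejected

w1, w2, w4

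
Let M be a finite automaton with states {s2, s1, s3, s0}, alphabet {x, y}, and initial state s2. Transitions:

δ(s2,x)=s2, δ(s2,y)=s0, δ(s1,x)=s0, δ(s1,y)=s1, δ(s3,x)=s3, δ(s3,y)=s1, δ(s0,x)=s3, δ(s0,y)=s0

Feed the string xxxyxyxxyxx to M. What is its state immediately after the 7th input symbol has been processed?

s2 → s2 → s2 → s2 → s0 → s3 → s1 → s0
After 7 symbols: s0.

s0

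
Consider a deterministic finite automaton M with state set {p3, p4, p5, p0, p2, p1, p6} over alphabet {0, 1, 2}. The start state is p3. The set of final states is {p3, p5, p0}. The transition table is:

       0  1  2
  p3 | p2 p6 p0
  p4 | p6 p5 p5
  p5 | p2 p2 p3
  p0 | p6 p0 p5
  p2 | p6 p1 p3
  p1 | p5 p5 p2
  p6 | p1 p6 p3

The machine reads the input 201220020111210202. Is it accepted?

Yes

Trace: p3 -2-> p0 -0-> p6 -1-> p6 -2-> p3 -2-> p0 -0-> p6 -0-> p1 -2-> p2 -0-> p6 -1-> p6 -1-> p6 -1-> p6 -2-> p3 -1-> p6 -0-> p1 -2-> p2 -0-> p6 -2-> p3
End state p3 is accepting.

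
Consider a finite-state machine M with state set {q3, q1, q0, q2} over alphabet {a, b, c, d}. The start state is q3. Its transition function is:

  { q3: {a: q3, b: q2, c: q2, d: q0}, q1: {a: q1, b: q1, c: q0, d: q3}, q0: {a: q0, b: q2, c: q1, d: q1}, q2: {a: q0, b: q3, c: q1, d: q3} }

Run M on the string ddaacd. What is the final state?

Trace: q3 -d-> q0 -d-> q1 -a-> q1 -a-> q1 -c-> q0 -d-> q1

q1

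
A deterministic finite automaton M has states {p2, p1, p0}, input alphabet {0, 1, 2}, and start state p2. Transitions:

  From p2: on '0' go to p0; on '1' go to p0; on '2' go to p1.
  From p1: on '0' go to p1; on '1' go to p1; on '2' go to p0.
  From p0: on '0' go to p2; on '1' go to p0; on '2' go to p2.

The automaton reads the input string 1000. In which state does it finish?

p2 → p0 → p2 → p0 → p2

p2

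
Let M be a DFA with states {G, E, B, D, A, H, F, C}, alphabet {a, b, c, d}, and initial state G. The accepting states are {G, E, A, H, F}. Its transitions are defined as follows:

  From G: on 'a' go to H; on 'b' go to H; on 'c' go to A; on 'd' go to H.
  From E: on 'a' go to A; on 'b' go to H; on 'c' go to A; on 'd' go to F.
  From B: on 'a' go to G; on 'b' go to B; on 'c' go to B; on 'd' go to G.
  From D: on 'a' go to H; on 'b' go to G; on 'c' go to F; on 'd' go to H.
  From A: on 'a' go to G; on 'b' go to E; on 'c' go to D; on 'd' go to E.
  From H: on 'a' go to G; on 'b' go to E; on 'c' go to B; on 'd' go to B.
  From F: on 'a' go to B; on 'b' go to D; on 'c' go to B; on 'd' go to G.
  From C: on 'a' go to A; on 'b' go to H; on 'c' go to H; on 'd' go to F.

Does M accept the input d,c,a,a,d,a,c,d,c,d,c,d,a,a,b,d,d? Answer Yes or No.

Trace: G -d-> H -c-> B -a-> G -a-> H -d-> B -a-> G -c-> A -d-> E -c-> A -d-> E -c-> A -d-> E -a-> A -a-> G -b-> H -d-> B -d-> G
End state G is accepting.

Yes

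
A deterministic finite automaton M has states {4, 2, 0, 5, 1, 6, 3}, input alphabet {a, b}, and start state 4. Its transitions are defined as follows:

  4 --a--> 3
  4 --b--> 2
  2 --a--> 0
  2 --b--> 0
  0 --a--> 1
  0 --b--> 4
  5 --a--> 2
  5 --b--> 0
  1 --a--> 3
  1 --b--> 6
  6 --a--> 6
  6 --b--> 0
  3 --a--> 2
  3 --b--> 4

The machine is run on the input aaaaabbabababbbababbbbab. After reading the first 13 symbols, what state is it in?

4 → 3 → 2 → 0 → 1 → 3 → 4 → 2 → 0 → 4 → 3 → 4 → 3 → 4
After 13 symbols: 4.

4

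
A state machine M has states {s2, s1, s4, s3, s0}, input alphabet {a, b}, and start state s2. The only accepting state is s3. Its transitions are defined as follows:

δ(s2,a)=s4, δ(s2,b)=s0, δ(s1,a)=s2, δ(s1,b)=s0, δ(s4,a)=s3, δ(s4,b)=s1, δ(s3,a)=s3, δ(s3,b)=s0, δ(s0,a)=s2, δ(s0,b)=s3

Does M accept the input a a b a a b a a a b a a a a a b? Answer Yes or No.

s2 → s4 → s3 → s0 → s2 → s4 → s1 → s2 → s4 → s3 → s0 → s2 → s4 → s3 → s3 → s3 → s0
End state s0 is not accepting.

No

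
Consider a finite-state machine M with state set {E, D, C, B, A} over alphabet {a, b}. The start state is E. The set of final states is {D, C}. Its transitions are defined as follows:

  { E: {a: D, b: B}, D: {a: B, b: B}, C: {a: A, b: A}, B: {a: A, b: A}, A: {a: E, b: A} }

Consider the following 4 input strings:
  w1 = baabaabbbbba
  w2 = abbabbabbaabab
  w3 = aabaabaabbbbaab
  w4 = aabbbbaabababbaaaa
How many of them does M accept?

0

w1:
  start at E
  read 'b': E → B
  read 'a': B → A
  read 'a': A → E
  read 'b': E → B
  read 'a': B → A
  read 'a': A → E
  read 'b': E → B
  read 'b': B → A
  read 'b': A → A
  read 'b': A → A
  read 'b': A → A
  read 'a': A → E
  end E, rejected
w2:
  start at E
  read 'a': E → D
  read 'b': D → B
  read 'b': B → A
  read 'a': A → E
  read 'b': E → B
  read 'b': B → A
  read 'a': A → E
  read 'b': E → B
  read 'b': B → A
  read 'a': A → E
  read 'a': E → D
  read 'b': D → B
  read 'a': B → A
  read 'b': A → A
  end A, rejected
w3:
  start at E
  read 'a': E → D
  read 'a': D → B
  read 'b': B → A
  read 'a': A → E
  read 'a': E → D
  read 'b': D → B
  read 'a': B → A
  read 'a': A → E
  read 'b': E → B
  read 'b': B → A
  read 'b': A → A
  read 'b': A → A
  read 'a': A → E
  read 'a': E → D
  read 'b': D → B
  end B, rejected
w4:
  start at E
  read 'a': E → D
  read 'a': D → B
  read 'b': B → A
  read 'b': A → A
  read 'b': A → A
  read 'b': A → A
  read 'a': A → E
  read 'a': E → D
  read 'b': D → B
  read 'a': B → A
  read 'b': A → A
  read 'a': A → E
  read 'b': E → B
  read 'b': B → A
  read 'a': A → E
  read 'a': E → D
  read 'a': D → B
  read 'a': B → A
  end A, rejected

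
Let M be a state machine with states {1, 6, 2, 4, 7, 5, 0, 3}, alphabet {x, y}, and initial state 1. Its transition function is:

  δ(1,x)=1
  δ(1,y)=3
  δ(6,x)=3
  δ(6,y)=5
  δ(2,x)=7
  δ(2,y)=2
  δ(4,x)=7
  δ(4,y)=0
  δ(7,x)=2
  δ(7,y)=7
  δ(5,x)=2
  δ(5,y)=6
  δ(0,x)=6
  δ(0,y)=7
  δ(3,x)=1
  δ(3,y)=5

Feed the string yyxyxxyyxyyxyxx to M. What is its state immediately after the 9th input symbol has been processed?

7

Trace: 1 -y-> 3 -y-> 5 -x-> 2 -y-> 2 -x-> 7 -x-> 2 -y-> 2 -y-> 2 -x-> 7
After 9 symbols: 7.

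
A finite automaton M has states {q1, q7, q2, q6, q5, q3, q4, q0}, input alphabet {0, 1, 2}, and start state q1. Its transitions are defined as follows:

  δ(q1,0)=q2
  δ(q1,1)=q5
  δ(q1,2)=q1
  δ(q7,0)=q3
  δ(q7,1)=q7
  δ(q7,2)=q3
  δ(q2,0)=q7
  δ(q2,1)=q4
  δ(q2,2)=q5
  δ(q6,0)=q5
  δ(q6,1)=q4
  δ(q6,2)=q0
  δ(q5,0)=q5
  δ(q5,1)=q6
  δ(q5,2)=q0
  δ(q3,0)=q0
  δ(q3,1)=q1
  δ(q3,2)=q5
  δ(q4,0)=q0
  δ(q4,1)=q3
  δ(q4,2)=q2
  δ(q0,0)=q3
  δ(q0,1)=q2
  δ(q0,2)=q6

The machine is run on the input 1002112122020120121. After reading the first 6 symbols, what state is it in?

Trace: q1 -1-> q5 -0-> q5 -0-> q5 -2-> q0 -1-> q2 -1-> q4
After 6 symbols: q4.

q4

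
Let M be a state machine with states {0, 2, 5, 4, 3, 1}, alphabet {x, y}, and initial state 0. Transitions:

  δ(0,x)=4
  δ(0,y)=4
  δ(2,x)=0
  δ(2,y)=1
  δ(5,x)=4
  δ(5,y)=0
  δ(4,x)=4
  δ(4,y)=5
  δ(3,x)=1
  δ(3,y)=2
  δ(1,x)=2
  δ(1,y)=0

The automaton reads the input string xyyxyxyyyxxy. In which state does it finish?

5

Trace: 0 -x-> 4 -y-> 5 -y-> 0 -x-> 4 -y-> 5 -x-> 4 -y-> 5 -y-> 0 -y-> 4 -x-> 4 -x-> 4 -y-> 5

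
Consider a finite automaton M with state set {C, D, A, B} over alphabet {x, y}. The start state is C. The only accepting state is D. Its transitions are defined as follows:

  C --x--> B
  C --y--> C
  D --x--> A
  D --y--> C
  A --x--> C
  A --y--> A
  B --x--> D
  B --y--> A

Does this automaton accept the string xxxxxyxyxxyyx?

start at C
read 'x': C → B
read 'x': B → D
read 'x': D → A
read 'x': A → C
read 'x': C → B
read 'y': B → A
read 'x': A → C
read 'y': C → C
read 'x': C → B
read 'x': B → D
read 'y': D → C
read 'y': C → C
read 'x': C → B
End state B is not accepting.

No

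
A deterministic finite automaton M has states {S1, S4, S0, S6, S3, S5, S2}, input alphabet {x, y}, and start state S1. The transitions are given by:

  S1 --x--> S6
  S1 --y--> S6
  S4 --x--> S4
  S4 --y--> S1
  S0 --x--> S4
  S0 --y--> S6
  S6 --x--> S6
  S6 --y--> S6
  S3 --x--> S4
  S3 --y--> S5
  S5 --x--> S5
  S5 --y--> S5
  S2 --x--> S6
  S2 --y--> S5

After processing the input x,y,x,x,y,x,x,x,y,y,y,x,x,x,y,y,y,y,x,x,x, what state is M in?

S6

S1 → S6 → S6 → S6 → S6 → S6 → S6 → S6 → S6 → S6 → S6 → S6 → S6 → S6 → S6 → S6 → S6 → S6 → S6 → S6 → S6 → S6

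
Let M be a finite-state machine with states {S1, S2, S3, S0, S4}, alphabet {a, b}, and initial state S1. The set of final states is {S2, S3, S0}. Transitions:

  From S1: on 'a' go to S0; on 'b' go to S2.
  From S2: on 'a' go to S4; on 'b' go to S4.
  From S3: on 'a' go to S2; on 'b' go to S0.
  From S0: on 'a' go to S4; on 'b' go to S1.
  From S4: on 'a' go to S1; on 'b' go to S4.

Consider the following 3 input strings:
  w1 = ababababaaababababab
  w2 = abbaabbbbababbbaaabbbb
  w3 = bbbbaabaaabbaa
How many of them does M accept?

2

w1: S1 → S0 → S1 → S0 → S1 → S0 → S1 → S0 → S1 → S0 → S4 → S1 → S2 → S4 → S4 → S1 → S2 → S4 → S4 → S1 → S2  → end S2, accepted
w2: S1 → S0 → S1 → S2 → S4 → S1 → S2 → S4 → S4 → S4 → S1 → S2 → S4 → S4 → S4 → S4 → S1 → S0 → S4 → S4 → S4 → S4 → S4  → end S4, rejected
w3: S1 → S2 → S4 → S4 → S4 → S1 → S0 → S1 → S0 → S4 → S1 → S2 → S4 → S1 → S0  → end S0, accepted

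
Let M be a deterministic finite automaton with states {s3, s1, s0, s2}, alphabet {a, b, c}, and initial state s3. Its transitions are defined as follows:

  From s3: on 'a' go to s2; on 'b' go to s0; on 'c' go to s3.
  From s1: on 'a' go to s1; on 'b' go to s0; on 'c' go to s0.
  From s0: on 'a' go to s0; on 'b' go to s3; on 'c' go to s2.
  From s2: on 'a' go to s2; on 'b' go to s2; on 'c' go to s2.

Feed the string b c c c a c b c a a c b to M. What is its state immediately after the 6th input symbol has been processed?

s2

start at s3
read 'b': s3 → s0
read 'c': s0 → s2
read 'c': s2 → s2
read 'c': s2 → s2
read 'a': s2 → s2
read 'c': s2 → s2
After 6 symbols: s2.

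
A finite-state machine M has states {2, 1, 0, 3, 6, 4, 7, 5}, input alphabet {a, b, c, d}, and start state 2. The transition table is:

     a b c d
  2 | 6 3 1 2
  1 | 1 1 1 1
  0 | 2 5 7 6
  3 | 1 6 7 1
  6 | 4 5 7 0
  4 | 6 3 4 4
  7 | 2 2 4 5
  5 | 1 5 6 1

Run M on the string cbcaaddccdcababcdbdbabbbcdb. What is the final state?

start at 2
read 'c': 2 → 1
read 'b': 1 → 1
read 'c': 1 → 1
read 'a': 1 → 1
read 'a': 1 → 1
read 'd': 1 → 1
read 'd': 1 → 1
read 'c': 1 → 1
read 'c': 1 → 1
read 'd': 1 → 1
read 'c': 1 → 1
read 'a': 1 → 1
read 'b': 1 → 1
read 'a': 1 → 1
read 'b': 1 → 1
read 'c': 1 → 1
read 'd': 1 → 1
read 'b': 1 → 1
read 'd': 1 → 1
read 'b': 1 → 1
read 'a': 1 → 1
read 'b': 1 → 1
read 'b': 1 → 1
read 'b': 1 → 1
read 'c': 1 → 1
read 'd': 1 → 1
read 'b': 1 → 1

1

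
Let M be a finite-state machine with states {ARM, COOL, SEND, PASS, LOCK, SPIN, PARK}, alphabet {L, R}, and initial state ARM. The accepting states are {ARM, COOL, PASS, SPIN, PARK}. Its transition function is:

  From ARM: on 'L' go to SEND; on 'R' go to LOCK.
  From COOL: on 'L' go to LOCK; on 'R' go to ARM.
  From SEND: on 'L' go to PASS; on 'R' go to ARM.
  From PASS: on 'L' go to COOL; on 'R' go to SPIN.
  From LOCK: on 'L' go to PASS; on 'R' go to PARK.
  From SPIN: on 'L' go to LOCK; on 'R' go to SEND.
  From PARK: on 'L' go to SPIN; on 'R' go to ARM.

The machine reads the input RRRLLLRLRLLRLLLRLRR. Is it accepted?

start at ARM
read 'R': ARM → LOCK
read 'R': LOCK → PARK
read 'R': PARK → ARM
read 'L': ARM → SEND
read 'L': SEND → PASS
read 'L': PASS → COOL
read 'R': COOL → ARM
read 'L': ARM → SEND
read 'R': SEND → ARM
read 'L': ARM → SEND
read 'L': SEND → PASS
read 'R': PASS → SPIN
read 'L': SPIN → LOCK
read 'L': LOCK → PASS
read 'L': PASS → COOL
read 'R': COOL → ARM
read 'L': ARM → SEND
read 'R': SEND → ARM
read 'R': ARM → LOCK
End state LOCK is not accepting.

No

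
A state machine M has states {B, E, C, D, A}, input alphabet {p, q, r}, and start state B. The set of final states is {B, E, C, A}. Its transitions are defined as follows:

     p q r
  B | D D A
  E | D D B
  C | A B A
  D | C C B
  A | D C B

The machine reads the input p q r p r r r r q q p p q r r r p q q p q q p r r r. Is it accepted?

Yes

B → D → C → A → D → B → A → B → A → C → B → D → C → B → A → B → A → D → C → B → D → C → B → D → B → A → B
End state B is accepting.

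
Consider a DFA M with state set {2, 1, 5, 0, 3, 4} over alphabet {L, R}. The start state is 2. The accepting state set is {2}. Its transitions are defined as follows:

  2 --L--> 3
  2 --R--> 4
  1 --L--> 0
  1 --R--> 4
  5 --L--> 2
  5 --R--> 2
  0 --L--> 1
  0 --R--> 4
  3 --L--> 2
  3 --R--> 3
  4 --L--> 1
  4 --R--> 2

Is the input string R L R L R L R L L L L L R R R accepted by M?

start at 2
read 'R': 2 → 4
read 'L': 4 → 1
read 'R': 1 → 4
read 'L': 4 → 1
read 'R': 1 → 4
read 'L': 4 → 1
read 'R': 1 → 4
read 'L': 4 → 1
read 'L': 1 → 0
read 'L': 0 → 1
read 'L': 1 → 0
read 'L': 0 → 1
read 'R': 1 → 4
read 'R': 4 → 2
read 'R': 2 → 4
End state 4 is not accepting.

No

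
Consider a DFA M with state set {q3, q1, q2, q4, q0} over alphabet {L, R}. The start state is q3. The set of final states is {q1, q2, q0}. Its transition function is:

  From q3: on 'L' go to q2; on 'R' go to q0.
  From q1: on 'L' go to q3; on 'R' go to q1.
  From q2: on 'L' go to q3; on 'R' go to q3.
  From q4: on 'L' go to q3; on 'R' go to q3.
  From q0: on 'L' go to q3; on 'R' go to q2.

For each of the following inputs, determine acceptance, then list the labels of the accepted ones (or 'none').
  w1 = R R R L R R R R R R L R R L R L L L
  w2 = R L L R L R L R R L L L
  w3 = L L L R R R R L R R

w3

w1: Trace: q3 -R-> q0 -R-> q2 -R-> q3 -L-> q2 -R-> q3 -R-> q0 -R-> q2 -R-> q3 -R-> q0 -R-> q2 -L-> q3 -R-> q0 -R-> q2 -L-> q3 -R-> q0 -L-> q3 -L-> q2 -L-> q3  → end q3, rejected
w2: Trace: q3 -R-> q0 -L-> q3 -L-> q2 -R-> q3 -L-> q2 -R-> q3 -L-> q2 -R-> q3 -R-> q0 -L-> q3 -L-> q2 -L-> q3  → end q3, rejected
w3: Trace: q3 -L-> q2 -L-> q3 -L-> q2 -R-> q3 -R-> q0 -R-> q2 -R-> q3 -L-> q2 -R-> q3 -R-> q0  → end q0, accepted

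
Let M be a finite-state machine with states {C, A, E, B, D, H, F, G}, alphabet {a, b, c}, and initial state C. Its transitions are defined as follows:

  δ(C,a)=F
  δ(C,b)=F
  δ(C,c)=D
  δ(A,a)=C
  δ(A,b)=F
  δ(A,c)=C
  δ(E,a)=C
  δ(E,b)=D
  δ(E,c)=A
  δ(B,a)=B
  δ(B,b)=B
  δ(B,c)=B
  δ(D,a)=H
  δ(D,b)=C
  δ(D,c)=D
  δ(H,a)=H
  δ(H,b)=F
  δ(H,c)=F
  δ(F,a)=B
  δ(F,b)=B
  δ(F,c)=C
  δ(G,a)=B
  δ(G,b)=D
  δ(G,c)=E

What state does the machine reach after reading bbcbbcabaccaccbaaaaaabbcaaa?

B

start at C
read 'b': C → F
read 'b': F → B
read 'c': B → B
read 'b': B → B
read 'b': B → B
read 'c': B → B
read 'a': B → B
read 'b': B → B
read 'a': B → B
read 'c': B → B
read 'c': B → B
read 'a': B → B
read 'c': B → B
read 'c': B → B
read 'b': B → B
read 'a': B → B
read 'a': B → B
read 'a': B → B
read 'a': B → B
read 'a': B → B
read 'a': B → B
read 'b': B → B
read 'b': B → B
read 'c': B → B
read 'a': B → B
read 'a': B → B
read 'a': B → B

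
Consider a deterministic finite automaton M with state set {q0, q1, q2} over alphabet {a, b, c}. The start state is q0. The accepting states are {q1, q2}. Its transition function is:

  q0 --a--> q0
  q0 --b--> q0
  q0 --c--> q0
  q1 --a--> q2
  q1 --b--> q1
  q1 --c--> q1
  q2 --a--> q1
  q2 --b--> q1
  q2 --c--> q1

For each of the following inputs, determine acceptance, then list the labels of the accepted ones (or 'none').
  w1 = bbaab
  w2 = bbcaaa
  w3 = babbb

w1: q0 → q0 → q0 → q0 → q0 → q0  → end q0, rejected
w2: q0 → q0 → q0 → q0 → q0 → q0 → q0  → end q0, rejected
w3: q0 → q0 → q0 → q0 → q0 → q0  → end q0, rejected

none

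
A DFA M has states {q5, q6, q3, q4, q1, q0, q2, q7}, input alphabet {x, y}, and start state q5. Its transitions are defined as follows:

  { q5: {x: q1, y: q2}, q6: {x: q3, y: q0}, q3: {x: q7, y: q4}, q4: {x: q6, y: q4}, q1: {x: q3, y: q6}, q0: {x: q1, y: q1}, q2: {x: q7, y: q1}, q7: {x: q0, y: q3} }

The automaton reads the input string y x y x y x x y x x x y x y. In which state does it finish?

start at q5
read 'y': q5 → q2
read 'x': q2 → q7
read 'y': q7 → q3
read 'x': q3 → q7
read 'y': q7 → q3
read 'x': q3 → q7
read 'x': q7 → q0
read 'y': q0 → q1
read 'x': q1 → q3
read 'x': q3 → q7
read 'x': q7 → q0
read 'y': q0 → q1
read 'x': q1 → q3
read 'y': q3 → q4

q4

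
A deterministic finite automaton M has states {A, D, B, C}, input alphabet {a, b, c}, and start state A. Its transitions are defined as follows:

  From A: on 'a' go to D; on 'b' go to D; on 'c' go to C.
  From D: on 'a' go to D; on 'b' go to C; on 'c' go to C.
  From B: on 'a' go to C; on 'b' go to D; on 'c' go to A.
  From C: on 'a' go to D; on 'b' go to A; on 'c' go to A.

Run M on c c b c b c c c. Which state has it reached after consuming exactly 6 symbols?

C

start at A
read 'c': A → C
read 'c': C → A
read 'b': A → D
read 'c': D → C
read 'b': C → A
read 'c': A → C
After 6 symbols: C.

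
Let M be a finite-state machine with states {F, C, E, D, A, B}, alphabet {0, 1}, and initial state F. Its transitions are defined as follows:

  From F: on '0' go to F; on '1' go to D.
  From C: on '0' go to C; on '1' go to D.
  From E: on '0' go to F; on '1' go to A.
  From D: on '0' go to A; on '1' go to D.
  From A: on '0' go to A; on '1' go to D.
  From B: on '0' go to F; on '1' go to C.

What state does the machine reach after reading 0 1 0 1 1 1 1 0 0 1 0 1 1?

D

Trace: F -0-> F -1-> D -0-> A -1-> D -1-> D -1-> D -1-> D -0-> A -0-> A -1-> D -0-> A -1-> D -1-> D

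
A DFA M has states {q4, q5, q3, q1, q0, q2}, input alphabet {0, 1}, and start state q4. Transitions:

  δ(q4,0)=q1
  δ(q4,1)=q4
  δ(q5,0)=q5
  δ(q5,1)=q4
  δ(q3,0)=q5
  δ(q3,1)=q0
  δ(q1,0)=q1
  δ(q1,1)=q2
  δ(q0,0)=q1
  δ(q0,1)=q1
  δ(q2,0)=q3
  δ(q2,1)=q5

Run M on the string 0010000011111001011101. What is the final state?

Trace: q4 -0-> q1 -0-> q1 -1-> q2 -0-> q3 -0-> q5 -0-> q5 -0-> q5 -0-> q5 -1-> q4 -1-> q4 -1-> q4 -1-> q4 -1-> q4 -0-> q1 -0-> q1 -1-> q2 -0-> q3 -1-> q0 -1-> q1 -1-> q2 -0-> q3 -1-> q0

q0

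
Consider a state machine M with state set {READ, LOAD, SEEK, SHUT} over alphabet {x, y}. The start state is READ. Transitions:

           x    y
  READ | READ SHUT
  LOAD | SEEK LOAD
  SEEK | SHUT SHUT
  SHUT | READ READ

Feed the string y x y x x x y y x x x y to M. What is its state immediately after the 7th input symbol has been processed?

SHUT

Trace: READ -y-> SHUT -x-> READ -y-> SHUT -x-> READ -x-> READ -x-> READ -y-> SHUT
After 7 symbols: SHUT.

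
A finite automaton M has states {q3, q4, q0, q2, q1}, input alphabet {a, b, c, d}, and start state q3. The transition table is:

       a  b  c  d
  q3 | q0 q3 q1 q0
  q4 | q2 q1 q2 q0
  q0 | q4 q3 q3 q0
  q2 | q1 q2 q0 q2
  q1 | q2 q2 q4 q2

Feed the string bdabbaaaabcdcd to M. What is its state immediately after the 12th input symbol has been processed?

q3 → q3 → q0 → q4 → q1 → q2 → q1 → q2 → q1 → q2 → q2 → q0 → q0
After 12 symbols: q0.

q0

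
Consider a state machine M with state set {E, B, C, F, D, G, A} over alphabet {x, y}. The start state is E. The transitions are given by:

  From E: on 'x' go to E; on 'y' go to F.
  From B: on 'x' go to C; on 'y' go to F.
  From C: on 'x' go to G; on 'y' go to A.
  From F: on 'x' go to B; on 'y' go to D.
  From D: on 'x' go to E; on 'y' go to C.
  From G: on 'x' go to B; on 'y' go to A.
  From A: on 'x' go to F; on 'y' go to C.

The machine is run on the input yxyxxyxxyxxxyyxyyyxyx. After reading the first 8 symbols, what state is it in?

Trace: E -y-> F -x-> B -y-> F -x-> B -x-> C -y-> A -x-> F -x-> B
After 8 symbols: B.

B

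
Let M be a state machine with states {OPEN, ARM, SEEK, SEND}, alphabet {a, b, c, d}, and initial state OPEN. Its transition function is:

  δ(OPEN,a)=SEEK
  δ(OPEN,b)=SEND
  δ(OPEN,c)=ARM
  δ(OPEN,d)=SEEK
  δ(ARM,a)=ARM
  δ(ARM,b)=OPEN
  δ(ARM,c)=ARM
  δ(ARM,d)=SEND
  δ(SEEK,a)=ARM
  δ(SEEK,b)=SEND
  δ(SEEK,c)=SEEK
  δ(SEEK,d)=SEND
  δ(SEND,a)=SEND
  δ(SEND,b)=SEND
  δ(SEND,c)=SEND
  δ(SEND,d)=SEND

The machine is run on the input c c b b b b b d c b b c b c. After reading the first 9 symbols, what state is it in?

SEND

OPEN → ARM → ARM → OPEN → SEND → SEND → SEND → SEND → SEND → SEND
After 9 symbols: SEND.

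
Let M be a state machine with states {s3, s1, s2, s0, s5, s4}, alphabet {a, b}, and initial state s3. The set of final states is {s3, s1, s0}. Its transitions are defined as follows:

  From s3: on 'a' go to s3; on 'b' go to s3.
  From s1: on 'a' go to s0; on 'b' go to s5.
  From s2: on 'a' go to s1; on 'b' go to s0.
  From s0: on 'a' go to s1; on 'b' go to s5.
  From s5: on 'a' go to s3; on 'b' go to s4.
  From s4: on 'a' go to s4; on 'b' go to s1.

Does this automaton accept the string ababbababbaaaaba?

Yes

s3 → s3 → s3 → s3 → s3 → s3 → s3 → s3 → s3 → s3 → s3 → s3 → s3 → s3 → s3 → s3 → s3
End state s3 is accepting.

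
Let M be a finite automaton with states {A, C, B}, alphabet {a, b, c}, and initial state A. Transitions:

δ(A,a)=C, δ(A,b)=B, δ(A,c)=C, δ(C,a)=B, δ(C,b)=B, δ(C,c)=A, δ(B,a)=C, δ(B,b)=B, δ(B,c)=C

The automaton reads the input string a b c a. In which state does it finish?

Trace: A -a-> C -b-> B -c-> C -a-> B

B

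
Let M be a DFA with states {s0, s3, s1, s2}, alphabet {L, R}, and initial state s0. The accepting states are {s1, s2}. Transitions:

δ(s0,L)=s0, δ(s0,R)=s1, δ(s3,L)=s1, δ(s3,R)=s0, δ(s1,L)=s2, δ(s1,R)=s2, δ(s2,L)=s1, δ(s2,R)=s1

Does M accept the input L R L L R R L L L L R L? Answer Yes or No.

Yes

s0 → s0 → s1 → s2 → s1 → s2 → s1 → s2 → s1 → s2 → s1 → s2 → s1
End state s1 is accepting.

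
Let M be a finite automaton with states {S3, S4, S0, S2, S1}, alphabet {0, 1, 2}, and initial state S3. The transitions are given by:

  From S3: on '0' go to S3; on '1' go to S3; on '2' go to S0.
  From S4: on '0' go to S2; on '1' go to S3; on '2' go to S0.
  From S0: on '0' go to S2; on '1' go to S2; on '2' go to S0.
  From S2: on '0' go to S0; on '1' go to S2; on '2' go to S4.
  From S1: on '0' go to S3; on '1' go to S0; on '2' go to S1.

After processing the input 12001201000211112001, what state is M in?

S2

S3 → S3 → S0 → S2 → S0 → S2 → S4 → S2 → S2 → S0 → S2 → S0 → S0 → S2 → S2 → S2 → S2 → S4 → S2 → S0 → S2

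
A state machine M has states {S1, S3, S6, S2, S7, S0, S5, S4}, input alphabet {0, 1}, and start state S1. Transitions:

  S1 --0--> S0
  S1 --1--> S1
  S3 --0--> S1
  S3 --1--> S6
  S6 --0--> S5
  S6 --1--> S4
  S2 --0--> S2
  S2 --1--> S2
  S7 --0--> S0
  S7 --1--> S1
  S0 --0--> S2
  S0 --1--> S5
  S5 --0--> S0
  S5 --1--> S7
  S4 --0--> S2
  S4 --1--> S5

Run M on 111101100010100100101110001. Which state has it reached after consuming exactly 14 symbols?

S2

S1 → S1 → S1 → S1 → S1 → S0 → S5 → S7 → S0 → S2 → S2 → S2 → S2 → S2 → S2
After 14 symbols: S2.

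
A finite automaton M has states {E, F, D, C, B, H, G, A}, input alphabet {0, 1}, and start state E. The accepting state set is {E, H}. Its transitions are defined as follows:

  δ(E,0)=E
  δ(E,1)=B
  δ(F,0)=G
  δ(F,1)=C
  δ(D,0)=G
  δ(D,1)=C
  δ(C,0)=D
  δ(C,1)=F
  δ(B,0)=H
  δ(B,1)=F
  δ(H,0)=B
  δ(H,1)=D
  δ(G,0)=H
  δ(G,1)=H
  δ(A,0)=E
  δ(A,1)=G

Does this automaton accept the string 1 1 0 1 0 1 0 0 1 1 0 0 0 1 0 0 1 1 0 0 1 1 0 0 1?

Trace: E -1-> B -1-> F -0-> G -1-> H -0-> B -1-> F -0-> G -0-> H -1-> D -1-> C -0-> D -0-> G -0-> H -1-> D -0-> G -0-> H -1-> D -1-> C -0-> D -0-> G -1-> H -1-> D -0-> G -0-> H -1-> D
End state D is not accepting.

No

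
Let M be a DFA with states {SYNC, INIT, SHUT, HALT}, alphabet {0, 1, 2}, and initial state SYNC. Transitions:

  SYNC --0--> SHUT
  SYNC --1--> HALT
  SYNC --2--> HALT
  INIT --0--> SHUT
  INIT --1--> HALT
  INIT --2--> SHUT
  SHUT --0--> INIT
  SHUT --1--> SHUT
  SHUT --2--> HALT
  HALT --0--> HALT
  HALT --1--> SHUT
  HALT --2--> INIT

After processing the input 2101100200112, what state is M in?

HALT

start at SYNC
read '2': SYNC → HALT
read '1': HALT → SHUT
read '0': SHUT → INIT
read '1': INIT → HALT
read '1': HALT → SHUT
read '0': SHUT → INIT
read '0': INIT → SHUT
read '2': SHUT → HALT
read '0': HALT → HALT
read '0': HALT → HALT
read '1': HALT → SHUT
read '1': SHUT → SHUT
read '2': SHUT → HALT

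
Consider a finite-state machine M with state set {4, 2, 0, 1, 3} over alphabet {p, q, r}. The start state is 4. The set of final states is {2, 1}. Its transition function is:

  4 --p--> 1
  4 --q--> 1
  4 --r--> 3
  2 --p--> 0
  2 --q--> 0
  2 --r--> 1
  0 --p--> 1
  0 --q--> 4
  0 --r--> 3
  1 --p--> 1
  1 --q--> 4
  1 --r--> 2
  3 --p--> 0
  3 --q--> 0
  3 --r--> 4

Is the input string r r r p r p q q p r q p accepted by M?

Yes

Trace: 4 -r-> 3 -r-> 4 -r-> 3 -p-> 0 -r-> 3 -p-> 0 -q-> 4 -q-> 1 -p-> 1 -r-> 2 -q-> 0 -p-> 1
End state 1 is accepting.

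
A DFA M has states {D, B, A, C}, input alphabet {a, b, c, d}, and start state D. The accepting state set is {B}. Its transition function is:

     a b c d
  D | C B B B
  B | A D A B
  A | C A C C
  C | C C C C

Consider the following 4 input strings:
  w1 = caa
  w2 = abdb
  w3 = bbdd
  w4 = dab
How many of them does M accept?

w1: Trace: D -c-> B -a-> A -a-> C  → end C, rejected
w2: Trace: D -a-> C -b-> C -d-> C -b-> C  → end C, rejected
w3: Trace: D -b-> B -b-> D -d-> B -d-> B  → end B, accepted
w4: Trace: D -d-> B -a-> A -b-> A  → end A, rejected

1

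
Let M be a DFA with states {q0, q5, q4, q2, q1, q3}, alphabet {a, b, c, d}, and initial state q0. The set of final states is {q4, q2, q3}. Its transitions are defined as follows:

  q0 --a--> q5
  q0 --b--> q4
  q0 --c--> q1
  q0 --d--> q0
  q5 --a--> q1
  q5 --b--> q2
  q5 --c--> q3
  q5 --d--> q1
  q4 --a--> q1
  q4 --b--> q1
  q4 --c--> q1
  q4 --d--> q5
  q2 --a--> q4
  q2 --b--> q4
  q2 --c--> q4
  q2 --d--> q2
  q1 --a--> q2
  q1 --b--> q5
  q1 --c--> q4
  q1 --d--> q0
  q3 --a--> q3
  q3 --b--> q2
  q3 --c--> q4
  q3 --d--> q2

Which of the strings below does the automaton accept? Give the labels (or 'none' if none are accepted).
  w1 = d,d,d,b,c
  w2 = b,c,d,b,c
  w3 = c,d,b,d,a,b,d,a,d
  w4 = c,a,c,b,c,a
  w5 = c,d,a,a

w1:
  start at q0
  read 'd': q0 → q0
  read 'd': q0 → q0
  read 'd': q0 → q0
  read 'b': q0 → q4
  read 'c': q4 → q1
  end q1, rejected
w2:
  start at q0
  read 'b': q0 → q4
  read 'c': q4 → q1
  read 'd': q1 → q0
  read 'b': q0 → q4
  read 'c': q4 → q1
  end q1, rejected
w3:
  start at q0
  read 'c': q0 → q1
  read 'd': q1 → q0
  read 'b': q0 → q4
  read 'd': q4 → q5
  read 'a': q5 → q1
  read 'b': q1 → q5
  read 'd': q5 → q1
  read 'a': q1 → q2
  read 'd': q2 → q2
  end q2, accepted
w4:
  start at q0
  read 'c': q0 → q1
  read 'a': q1 → q2
  read 'c': q2 → q4
  read 'b': q4 → q1
  read 'c': q1 → q4
  read 'a': q4 → q1
  end q1, rejected
w5:
  start at q0
  read 'c': q0 → q1
  read 'd': q1 → q0
  read 'a': q0 → q5
  read 'a': q5 → q1
  end q1, rejected

w3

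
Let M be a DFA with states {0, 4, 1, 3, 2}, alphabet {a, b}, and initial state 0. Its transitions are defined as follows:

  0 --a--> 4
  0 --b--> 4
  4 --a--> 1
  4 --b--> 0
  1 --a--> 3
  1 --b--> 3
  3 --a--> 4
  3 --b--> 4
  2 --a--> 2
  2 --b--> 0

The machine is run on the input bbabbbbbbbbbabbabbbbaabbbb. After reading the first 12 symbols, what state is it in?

0

Trace: 0 -b-> 4 -b-> 0 -a-> 4 -b-> 0 -b-> 4 -b-> 0 -b-> 4 -b-> 0 -b-> 4 -b-> 0 -b-> 4 -b-> 0
After 12 symbols: 0.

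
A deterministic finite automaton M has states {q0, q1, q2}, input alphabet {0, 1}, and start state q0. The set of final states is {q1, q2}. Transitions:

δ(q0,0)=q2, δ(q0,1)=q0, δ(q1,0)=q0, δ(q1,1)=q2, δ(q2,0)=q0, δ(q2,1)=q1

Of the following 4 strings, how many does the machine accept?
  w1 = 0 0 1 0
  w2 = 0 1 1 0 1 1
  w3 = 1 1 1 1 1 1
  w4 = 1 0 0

1

w1: q0 → q2 → q0 → q0 → q2  → end q2, accepted
w2: q0 → q2 → q1 → q2 → q0 → q0 → q0  → end q0, rejected
w3: q0 → q0 → q0 → q0 → q0 → q0 → q0  → end q0, rejected
w4: q0 → q0 → q2 → q0  → end q0, rejected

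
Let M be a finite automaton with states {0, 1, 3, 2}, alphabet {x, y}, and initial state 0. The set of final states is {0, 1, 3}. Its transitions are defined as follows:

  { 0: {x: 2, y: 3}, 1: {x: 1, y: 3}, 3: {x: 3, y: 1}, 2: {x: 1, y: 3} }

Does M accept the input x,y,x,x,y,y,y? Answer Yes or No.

0 → 2 → 3 → 3 → 3 → 1 → 3 → 1
End state 1 is accepting.

Yes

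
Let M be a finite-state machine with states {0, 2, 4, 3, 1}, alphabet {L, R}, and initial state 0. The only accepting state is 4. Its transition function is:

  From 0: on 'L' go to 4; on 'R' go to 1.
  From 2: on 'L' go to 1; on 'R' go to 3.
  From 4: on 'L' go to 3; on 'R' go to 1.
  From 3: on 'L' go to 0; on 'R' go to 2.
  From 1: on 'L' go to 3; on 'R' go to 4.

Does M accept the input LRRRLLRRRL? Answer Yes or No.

Trace: 0 -L-> 4 -R-> 1 -R-> 4 -R-> 1 -L-> 3 -L-> 0 -R-> 1 -R-> 4 -R-> 1 -L-> 3
End state 3 is not accepting.

No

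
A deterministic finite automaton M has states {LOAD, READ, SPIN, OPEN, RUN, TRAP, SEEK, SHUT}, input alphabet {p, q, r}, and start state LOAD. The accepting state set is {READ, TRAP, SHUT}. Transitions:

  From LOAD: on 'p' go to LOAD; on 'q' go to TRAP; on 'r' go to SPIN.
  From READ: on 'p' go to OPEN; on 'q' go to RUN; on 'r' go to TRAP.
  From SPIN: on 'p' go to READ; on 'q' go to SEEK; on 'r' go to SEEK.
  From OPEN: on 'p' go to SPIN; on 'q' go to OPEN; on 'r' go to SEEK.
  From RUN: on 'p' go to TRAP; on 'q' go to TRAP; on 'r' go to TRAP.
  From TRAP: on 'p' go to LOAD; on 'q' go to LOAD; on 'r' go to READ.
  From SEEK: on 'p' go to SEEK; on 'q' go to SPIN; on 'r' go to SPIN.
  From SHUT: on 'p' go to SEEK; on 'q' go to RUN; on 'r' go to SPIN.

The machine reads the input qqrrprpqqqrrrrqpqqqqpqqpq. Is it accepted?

Trace: LOAD -q-> TRAP -q-> LOAD -r-> SPIN -r-> SEEK -p-> SEEK -r-> SPIN -p-> READ -q-> RUN -q-> TRAP -q-> LOAD -r-> SPIN -r-> SEEK -r-> SPIN -r-> SEEK -q-> SPIN -p-> READ -q-> RUN -q-> TRAP -q-> LOAD -q-> TRAP -p-> LOAD -q-> TRAP -q-> LOAD -p-> LOAD -q-> TRAP
End state TRAP is accepting.

Yes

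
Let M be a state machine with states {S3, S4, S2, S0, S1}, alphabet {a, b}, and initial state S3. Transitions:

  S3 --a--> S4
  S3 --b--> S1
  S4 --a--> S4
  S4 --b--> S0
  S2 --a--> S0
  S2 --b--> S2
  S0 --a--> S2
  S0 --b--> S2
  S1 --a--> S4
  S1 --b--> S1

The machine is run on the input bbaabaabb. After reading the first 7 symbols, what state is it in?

S0

Trace: S3 -b-> S1 -b-> S1 -a-> S4 -a-> S4 -b-> S0 -a-> S2 -a-> S0
After 7 symbols: S0.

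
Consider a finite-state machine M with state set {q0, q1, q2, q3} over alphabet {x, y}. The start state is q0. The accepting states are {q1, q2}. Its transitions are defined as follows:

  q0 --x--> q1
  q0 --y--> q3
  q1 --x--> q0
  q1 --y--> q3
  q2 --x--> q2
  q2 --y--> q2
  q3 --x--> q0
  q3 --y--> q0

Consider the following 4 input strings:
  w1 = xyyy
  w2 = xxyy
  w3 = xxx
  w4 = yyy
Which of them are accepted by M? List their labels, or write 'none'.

w1: Trace: q0 -x-> q1 -y-> q3 -y-> q0 -y-> q3  → end q3, rejected
w2: Trace: q0 -x-> q1 -x-> q0 -y-> q3 -y-> q0  → end q0, rejected
w3: Trace: q0 -x-> q1 -x-> q0 -x-> q1  → end q1, accepted
w4: Trace: q0 -y-> q3 -y-> q0 -y-> q3  → end q3, rejected

w3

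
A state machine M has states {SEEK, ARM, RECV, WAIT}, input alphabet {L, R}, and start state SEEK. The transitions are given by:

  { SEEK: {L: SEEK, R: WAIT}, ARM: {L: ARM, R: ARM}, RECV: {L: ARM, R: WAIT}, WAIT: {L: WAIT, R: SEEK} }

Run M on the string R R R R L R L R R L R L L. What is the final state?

SEEK

Trace: SEEK -R-> WAIT -R-> SEEK -R-> WAIT -R-> SEEK -L-> SEEK -R-> WAIT -L-> WAIT -R-> SEEK -R-> WAIT -L-> WAIT -R-> SEEK -L-> SEEK -L-> SEEK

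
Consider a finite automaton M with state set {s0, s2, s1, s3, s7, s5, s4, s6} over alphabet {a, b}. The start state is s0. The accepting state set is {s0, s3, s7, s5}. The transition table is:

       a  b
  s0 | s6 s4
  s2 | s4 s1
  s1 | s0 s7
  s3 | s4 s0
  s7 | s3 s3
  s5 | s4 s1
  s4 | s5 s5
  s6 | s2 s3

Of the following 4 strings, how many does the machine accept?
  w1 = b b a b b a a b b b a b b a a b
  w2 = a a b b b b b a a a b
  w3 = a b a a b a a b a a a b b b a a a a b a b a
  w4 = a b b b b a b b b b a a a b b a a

1

w1: Trace: s0 -b-> s4 -b-> s5 -a-> s4 -b-> s5 -b-> s1 -a-> s0 -a-> s6 -b-> s3 -b-> s0 -b-> s4 -a-> s5 -b-> s1 -b-> s7 -a-> s3 -a-> s4 -b-> s5  → end s5, accepted
w2: Trace: s0 -a-> s6 -a-> s2 -b-> s1 -b-> s7 -b-> s3 -b-> s0 -b-> s4 -a-> s5 -a-> s4 -a-> s5 -b-> s1  → end s1, rejected
w3: Trace: s0 -a-> s6 -b-> s3 -a-> s4 -a-> s5 -b-> s1 -a-> s0 -a-> s6 -b-> s3 -a-> s4 -a-> s5 -a-> s4 -b-> s5 -b-> s1 -b-> s7 -a-> s3 -a-> s4 -a-> s5 -a-> s4 -b-> s5 -a-> s4 -b-> s5 -a-> s4  → end s4, rejected
w4: Trace: s0 -a-> s6 -b-> s3 -b-> s0 -b-> s4 -b-> s5 -a-> s4 -b-> s5 -b-> s1 -b-> s7 -b-> s3 -a-> s4 -a-> s5 -a-> s4 -b-> s5 -b-> s1 -a-> s0 -a-> s6  → end s6, rejected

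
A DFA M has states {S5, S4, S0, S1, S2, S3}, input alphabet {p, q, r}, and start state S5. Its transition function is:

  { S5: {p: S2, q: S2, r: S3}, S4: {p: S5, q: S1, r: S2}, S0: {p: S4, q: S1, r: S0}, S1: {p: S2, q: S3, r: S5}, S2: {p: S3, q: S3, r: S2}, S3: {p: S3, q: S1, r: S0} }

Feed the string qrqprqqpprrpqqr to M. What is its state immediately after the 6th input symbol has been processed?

start at S5
read 'q': S5 → S2
read 'r': S2 → S2
read 'q': S2 → S3
read 'p': S3 → S3
read 'r': S3 → S0
read 'q': S0 → S1
After 6 symbols: S1.

S1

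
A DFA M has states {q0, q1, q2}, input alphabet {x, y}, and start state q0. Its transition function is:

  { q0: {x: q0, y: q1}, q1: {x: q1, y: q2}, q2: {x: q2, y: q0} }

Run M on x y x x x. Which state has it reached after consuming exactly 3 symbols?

start at q0
read 'x': q0 → q0
read 'y': q0 → q1
read 'x': q1 → q1
After 3 symbols: q1.

q1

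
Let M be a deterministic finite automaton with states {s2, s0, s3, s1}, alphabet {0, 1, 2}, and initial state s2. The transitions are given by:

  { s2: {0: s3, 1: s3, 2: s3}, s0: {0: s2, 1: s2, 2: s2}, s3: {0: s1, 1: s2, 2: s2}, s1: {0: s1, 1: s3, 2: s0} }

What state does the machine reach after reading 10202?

start at s2
read '1': s2 → s3
read '0': s3 → s1
read '2': s1 → s0
read '0': s0 → s2
read '2': s2 → s3

s3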